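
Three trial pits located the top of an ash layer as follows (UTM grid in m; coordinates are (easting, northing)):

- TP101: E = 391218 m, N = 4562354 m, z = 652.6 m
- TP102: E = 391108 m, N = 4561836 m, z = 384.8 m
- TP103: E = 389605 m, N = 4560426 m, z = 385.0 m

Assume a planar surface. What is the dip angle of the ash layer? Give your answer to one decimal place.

Let the plane be z = a·E + b·N + c.
TP102−TP101: −110a − 518b = −267.8;  TP103−TP101: −1613a − 1928b = −267.6.
Solving gives a = −0.60582, b = 0.64564.
Gradient magnitude |∇z| = √(a² + b²) = √(0.36702 + 0.41685) = 0.88536.
True dip = arctan(0.88536) = 41.5°, dipping toward SE (azimuth ≈ 137°).

41.5°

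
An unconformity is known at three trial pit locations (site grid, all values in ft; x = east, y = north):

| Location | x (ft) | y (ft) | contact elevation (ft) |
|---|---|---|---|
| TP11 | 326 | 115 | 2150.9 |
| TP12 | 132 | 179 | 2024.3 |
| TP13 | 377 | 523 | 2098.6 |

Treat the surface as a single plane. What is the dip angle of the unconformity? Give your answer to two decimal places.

Let the plane be z = a·x + b·y + c.
TP12−TP11: −194a + 64b = −126.6;  TP13−TP11: 51a + 408b = −52.3.
Solving gives a = 0.58612, b = −0.20145.
Gradient magnitude |∇z| = √(a² + b²) = √(0.34354 + 0.04058) = 0.61977.
True dip = arctan(0.61977) = 31.79°, dipping toward WNW (azimuth ≈ 289°).

31.79°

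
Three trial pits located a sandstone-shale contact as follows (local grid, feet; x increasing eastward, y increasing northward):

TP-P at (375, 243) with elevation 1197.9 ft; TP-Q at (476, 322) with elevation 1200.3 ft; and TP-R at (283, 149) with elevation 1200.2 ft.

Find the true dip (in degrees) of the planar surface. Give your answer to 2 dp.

Two edge vectors: TP-P→TP-Q = (101, 79, 2.4), TP-P→TP-R = (-92, -94, 2.3).
Normal n = (TP-P→TP-Q) × (TP-P→TP-R) = (407.3, -453.1, -2226).
So ∂z/∂x = −n_x/n_z = 0.18297 and ∂z/∂y = −n_y/n_z = −0.20355.
Gradient magnitude |∇z| = √(a² + b²) = √(0.03348 + 0.04143) = 0.27370.
True dip = arctan(0.27370) = 15.31°, dipping toward NW (azimuth ≈ 318°).

15.31°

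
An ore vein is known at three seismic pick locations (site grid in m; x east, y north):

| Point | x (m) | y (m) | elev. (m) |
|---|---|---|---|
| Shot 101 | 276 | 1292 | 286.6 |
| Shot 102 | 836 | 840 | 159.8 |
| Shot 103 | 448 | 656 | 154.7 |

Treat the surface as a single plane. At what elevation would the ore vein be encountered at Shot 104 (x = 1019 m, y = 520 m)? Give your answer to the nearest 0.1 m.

86.2 m

Two edge vectors: Shot 101→Shot 102 = (560, -452, -126.8), Shot 101→Shot 103 = (172, -636, -131.9).
Normal n = (Shot 101→Shot 102) × (Shot 101→Shot 103) = (-21026, 52054.4, -278416).
So ∂z/∂x = −n_x/n_z = −0.075520 and ∂z/∂y = −n_y/n_z = 0.186966.
Intercept c from Shot 101: 286.6 + 20.84 − 241.56 = 65.88.
At (1019, 520): z = −77.0 + 97.2 + 65.88 = 86.2 m.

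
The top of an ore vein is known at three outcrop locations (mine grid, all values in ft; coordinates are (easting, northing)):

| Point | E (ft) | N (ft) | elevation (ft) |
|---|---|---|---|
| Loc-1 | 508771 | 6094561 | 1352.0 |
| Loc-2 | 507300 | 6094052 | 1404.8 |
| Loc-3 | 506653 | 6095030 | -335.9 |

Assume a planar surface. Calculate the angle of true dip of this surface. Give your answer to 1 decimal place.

57.0°

Let the plane be z = a·E + b·N + c.
Loc-2−Loc-1: −1471a − 509b = 52.8;  Loc-3−Loc-1: −2118a + 469b = −1687.9.
Solving gives a = 0.47194, b = −1.46764.
Gradient magnitude |∇z| = √(a² + b²) = √(0.22273 + 2.15397) = 1.54165.
True dip = arctan(1.54165) = 57.0°, dipping toward NNW (azimuth ≈ 342°).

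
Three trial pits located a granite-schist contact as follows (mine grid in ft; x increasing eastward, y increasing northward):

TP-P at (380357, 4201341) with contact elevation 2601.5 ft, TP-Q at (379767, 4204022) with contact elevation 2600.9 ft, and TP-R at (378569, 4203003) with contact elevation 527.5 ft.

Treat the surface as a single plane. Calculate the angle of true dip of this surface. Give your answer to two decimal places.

Let the plane be z = a·x + b·y + c.
TP-Q−TP-P: −590a + 2681b = −0.6;  TP-R−TP-P: −1788a + 1662b = −2074.
Solving gives a = 1.45799, b = 0.32063.
Gradient magnitude |∇z| = √(a² + b²) = √(2.12574 + 0.10281) = 1.49283.
True dip = arctan(1.49283) = 56.18°, dipping toward WSW (azimuth ≈ 258°).

56.18°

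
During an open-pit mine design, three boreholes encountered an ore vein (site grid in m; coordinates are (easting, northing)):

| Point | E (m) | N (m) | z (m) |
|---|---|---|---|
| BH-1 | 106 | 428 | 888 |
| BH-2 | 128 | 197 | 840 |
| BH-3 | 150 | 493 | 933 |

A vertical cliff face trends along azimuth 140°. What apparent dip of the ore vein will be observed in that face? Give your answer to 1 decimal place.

11.2°

Let the plane be z = a·E + b·N + c.
BH-2−BH-1: 22a − 231b = −48;  BH-3−BH-1: 44a + 65b = 45.
Solving gives a = 0.62748, b = 0.26755.
Unit vector along 140° is (sin 140°, cos 140°) = (0.6428, -0.7660).
Slope in that direction = a·(0.6428) + b·(-0.7660) = 0.19838.
Apparent dip = arctan|0.19838| = 11.2° (true dip is 34.3°, so apparent ≤ true as expected).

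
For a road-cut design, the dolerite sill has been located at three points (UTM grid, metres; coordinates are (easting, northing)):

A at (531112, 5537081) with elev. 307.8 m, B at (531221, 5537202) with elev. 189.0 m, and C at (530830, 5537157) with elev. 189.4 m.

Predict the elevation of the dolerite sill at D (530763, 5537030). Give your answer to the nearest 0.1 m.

320.0 m

Two edge vectors: A→B = (109, 121, -118.8), A→C = (-282, 76, -118.4).
Normal n = (A→B) × (A→C) = (-5297.6, 46407.2, 42406).
So ∂z/∂E = −n_x/n_z = 0.124925718 and ∂z/∂N = −n_y/n_z = −1.094354572.
Intercept c from A: 307.8 − 66349.55 + 6059529.91 = 5993488.16.
At (530763, 5537030): z = 66305.9 − 6059474.1 + 5993488.16 = 320.0 m.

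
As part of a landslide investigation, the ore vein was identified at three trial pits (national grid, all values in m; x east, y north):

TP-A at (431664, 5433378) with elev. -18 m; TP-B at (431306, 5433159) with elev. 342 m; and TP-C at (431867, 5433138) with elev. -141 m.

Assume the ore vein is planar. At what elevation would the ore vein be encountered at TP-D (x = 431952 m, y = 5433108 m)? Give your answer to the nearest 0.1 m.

-208.2 m

Let the plane be z = a·x + b·y + c.
TP-B−TP-A: −358a − 219b = 360;  TP-C−TP-A: 203a − 240b = −123.
Solving gives a = −0.869302101, b = −0.222784694.
Then c = -18 − a·431664 − b·5433378 = 1585701.88.
At (431952, 5433108): z = −375496.8 − 1210413.3 + 1585701.88 = -208.2 m.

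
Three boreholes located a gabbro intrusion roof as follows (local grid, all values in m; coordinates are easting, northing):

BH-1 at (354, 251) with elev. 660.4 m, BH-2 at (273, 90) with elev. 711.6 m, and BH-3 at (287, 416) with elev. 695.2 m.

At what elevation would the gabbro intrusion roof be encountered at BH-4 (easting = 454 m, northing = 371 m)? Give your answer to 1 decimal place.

Two edge vectors: BH-1→BH-2 = (-81, -161, 51.2), BH-1→BH-3 = (-67, 165, 34.8).
Normal n = (BH-1→BH-2) × (BH-1→BH-3) = (-14050.8, -611.6, -24152).
So ∂z/∂easting = −n_x/n_z = −0.58177 and ∂z/∂northing = −n_y/n_z = −0.02532.
Intercept c from BH-1: 660.4 + 205.94 + 6.36 = 872.70.
At (454, 371): z = −264.1 − 9.4 + 872.70 = 599.2 m.

599.2 m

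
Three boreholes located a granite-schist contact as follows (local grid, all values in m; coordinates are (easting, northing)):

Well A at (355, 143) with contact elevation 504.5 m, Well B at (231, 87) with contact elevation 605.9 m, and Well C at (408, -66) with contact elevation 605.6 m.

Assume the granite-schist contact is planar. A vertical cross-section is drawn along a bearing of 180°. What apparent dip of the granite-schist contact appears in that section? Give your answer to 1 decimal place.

Two edge vectors: Well A→Well B = (-124, -56, 101.4), Well A→Well C = (53, -209, 101.1).
Normal n = (Well A→Well B) × (Well A→Well C) = (15531, 17910.6, 28884).
So ∂z/∂E = −n_x/n_z = −0.53770 and ∂z/∂N = −n_y/n_z = −0.62009.
Unit vector along 180° is (sin 180°, cos 180°) = (0.0000, -1.0000).
Slope in that direction = a·(0.0000) + b·(-1.0000) = 0.62009.
Apparent dip = arctan|0.62009| = 31.8° (true dip is 39.4°, so apparent ≤ true as expected).

31.8°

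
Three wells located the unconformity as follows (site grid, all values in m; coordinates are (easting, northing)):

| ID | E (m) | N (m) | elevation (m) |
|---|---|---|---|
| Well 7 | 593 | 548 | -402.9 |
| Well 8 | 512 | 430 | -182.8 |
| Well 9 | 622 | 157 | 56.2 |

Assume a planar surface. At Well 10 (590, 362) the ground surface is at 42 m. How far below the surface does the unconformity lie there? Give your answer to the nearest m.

Let the plane be z = a·E + b·N + c.
Well 8−Well 7: −81a − 118b = 220.1;  Well 9−Well 7: 29a − 391b = 459.1.
Solving gives a = −0.90859, b = −1.24156.
Then c = -402.9 − a·593 − b·548 = 816.27.
At (590, 362): z_contact = −536.1 − 449.4 + 816.27 = -169.2 m.
Depth below ground = 42 − (-169.2) = 211 m.

211 m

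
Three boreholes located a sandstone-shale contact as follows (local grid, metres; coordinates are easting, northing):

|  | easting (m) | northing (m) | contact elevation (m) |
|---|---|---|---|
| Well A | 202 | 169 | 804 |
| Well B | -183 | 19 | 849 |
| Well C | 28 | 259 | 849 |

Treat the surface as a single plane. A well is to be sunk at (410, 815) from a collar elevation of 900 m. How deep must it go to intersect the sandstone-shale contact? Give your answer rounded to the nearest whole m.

Two edge vectors: Well A→Well B = (-385, -150, 45), Well A→Well C = (-174, 90, 45).
Normal n = (Well A→Well B) × (Well A→Well C) = (-10800, 9495, -60750).
So ∂z/∂easting = −n_x/n_z = −0.17778 and ∂z/∂northing = −n_y/n_z = 0.15630.
Intercept c from Well A: 804 + 35.91 − 26.41 = 813.50.
At (410, 815): z_contact = −72.9 + 127.4 + 813.50 = 868.0 m.
Depth below ground = 900 − 868.0 = 32 m.

32 m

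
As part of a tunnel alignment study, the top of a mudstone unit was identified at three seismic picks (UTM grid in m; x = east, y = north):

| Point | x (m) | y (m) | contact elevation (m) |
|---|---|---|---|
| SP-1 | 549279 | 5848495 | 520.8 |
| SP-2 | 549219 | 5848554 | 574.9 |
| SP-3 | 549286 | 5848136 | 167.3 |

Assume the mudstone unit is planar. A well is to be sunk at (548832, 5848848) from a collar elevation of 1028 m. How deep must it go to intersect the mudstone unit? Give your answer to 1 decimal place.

189.5 m

Let the plane be z = a·x + b·y + c.
SP-2−SP-1: −60a + 59b = 54.1;  SP-3−SP-1: 7a − 359b = −353.5.
Solving gives a = 0.067903630, b = 0.986003692.
Then c = 520.8 − a·549279 − b·5848495 = −5803414.90.
At (548832, 5848848): z_contact = 37267.69 + 5766985.72 − 5803414.90 = 838.51 m.
Depth below ground = 1028 − 838.51 = 189.5 m.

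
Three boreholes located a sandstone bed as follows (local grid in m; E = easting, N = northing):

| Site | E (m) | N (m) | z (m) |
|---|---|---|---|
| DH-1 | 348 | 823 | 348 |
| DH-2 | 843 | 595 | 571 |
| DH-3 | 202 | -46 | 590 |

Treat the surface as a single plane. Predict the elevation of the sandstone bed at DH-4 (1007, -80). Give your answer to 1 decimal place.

Two edge vectors: DH-1→DH-2 = (495, -228, 223), DH-1→DH-3 = (-146, -869, 242).
Normal n = (DH-1→DH-2) × (DH-1→DH-3) = (138611, -152348, -463443).
So ∂z/∂E = −n_x/n_z = 0.299090 and ∂z/∂N = −n_y/n_z = −0.328731.
Intercept c from DH-1: 348 − 104.08 + 270.55 = 514.46.
At (1007, -80): z = 301.2 + 26.3 + 514.46 = 841.9 m.

841.9 m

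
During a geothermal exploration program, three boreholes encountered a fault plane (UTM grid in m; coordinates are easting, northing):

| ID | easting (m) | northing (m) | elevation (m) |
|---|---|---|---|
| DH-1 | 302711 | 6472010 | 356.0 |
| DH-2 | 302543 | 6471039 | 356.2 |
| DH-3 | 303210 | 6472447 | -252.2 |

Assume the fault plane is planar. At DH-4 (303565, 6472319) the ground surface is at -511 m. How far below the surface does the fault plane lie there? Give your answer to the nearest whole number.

283 m

Two edge vectors: DH-1→DH-2 = (-168, -971, 0.2), DH-1→DH-3 = (499, 437, -608.2).
Normal n = (DH-1→DH-2) × (DH-1→DH-3) = (590474.8, -102077.8, 411113).
So ∂z/∂easting = −n_x/n_z = −1.43628345 and ∂z/∂northing = −n_y/n_z = 0.24829621.
Intercept c from DH-1: 356 + 434778.80 − 1606975.56 = −1171840.76.
At (303565, 6472319): z_contact = −436005.4 + 1607052.3 − 1171840.76 = -793.9 m.
Depth below ground = -511 − (-793.9) = 283 m.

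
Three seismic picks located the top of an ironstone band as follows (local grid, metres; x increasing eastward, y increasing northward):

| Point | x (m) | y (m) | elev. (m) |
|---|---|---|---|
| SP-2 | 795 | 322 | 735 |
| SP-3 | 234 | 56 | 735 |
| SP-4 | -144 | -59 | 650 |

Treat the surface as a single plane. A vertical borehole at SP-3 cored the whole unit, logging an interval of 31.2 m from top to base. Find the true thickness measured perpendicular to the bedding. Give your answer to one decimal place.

17.6 m

Two edge vectors: SP-2→SP-3 = (-561, -266, 0), SP-2→SP-4 = (-939, -381, -85).
Normal n = (SP-2→SP-3) × (SP-2→SP-4) = (22610, -47685, -36033).
So ∂z/∂x = −n_x/n_z = 0.62748 and ∂z/∂y = −n_y/n_z = −1.32337.
|∇z| = √(a²+b²) = 1.46460, so dip δ = arctan(1.46460) = 55.68°.
True thickness = vertical thickness × cos δ = 31.2 × cos 55.68° = 17.6 m.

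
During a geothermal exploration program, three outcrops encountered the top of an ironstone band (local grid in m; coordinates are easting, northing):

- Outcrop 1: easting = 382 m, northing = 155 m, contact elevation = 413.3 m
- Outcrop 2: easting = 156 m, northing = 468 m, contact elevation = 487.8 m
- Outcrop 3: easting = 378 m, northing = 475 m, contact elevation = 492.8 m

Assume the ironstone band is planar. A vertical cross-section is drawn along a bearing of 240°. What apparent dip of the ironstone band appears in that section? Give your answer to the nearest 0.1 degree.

7.8°

Two edge vectors: Outcrop 1→Outcrop 2 = (-226, 313, 74.5), Outcrop 1→Outcrop 3 = (-4, 320, 79.5).
Normal n = (Outcrop 1→Outcrop 2) × (Outcrop 1→Outcrop 3) = (1043.5, 17669, -71068).
So ∂z/∂easting = −n_x/n_z = 0.01468 and ∂z/∂northing = −n_y/n_z = 0.24862.
Unit vector along 240° is (sin 240°, cos 240°) = (-0.8660, -0.5000).
Slope in that direction = a·(-0.8660) + b·(-0.5000) = −0.13703.
Apparent dip = arctan|0.13703| = 7.8° (true dip is 14.0°, so apparent ≤ true as expected).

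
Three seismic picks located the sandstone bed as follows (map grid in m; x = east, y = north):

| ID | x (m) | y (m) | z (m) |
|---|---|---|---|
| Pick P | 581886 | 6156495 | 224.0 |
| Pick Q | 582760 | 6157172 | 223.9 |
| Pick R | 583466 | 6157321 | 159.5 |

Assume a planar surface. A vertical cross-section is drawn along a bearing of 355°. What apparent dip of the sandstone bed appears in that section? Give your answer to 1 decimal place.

Let the plane be z = a·x + b·y + c.
Pick Q−Pick P: 874a + 677b = −0.1;  Pick R−Pick P: 1580a + 826b = −64.5.
Solving gives a = −0.12534, b = 0.16166.
Unit vector along 355° is (sin 355°, cos 355°) = (-0.0872, 0.9962).
Slope in that direction = a·(-0.0872) + b·(0.9962) = 0.17197.
Apparent dip = arctan|0.17197| = 9.8° (true dip is 11.6°, so apparent ≤ true as expected).

9.8°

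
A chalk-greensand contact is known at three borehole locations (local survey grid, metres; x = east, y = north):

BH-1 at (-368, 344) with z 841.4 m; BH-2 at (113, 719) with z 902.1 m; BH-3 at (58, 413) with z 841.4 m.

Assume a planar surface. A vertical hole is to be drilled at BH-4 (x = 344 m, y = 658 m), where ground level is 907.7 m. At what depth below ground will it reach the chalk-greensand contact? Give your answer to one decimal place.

Let the plane be z = a·x + b·y + c.
BH-2−BH-1: 481a + 375b = 60.7;  BH-3−BH-1: 426a + 69b = 0.
Solving gives a = −0.03309, b = 0.20431.
Then c = 841.4 − a·-368 − b·344 = 758.94.
At (344, 658): z_contact = −11.38 + 134.44 + 758.94 = 881.99 m.
Depth below ground = 907.7 − 881.99 = 25.7 m.

25.7 m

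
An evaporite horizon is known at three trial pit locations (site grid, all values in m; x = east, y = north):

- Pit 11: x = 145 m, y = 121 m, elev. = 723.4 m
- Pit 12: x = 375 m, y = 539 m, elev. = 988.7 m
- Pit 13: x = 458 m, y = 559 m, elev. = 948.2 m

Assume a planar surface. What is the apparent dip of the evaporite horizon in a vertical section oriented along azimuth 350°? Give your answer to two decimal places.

Let the plane be z = a·x + b·y + c.
Pit 12−Pit 11: 230a + 418b = 265.3;  Pit 13−Pit 11: 313a + 438b = 224.8.
Solving gives a = −0.73885, b = 1.04123.
Unit vector along 350° is (sin 350°, cos 350°) = (-0.1736, 0.9848).
Slope in that direction = a·(-0.1736) + b·(0.9848) = 1.15372.
Apparent dip = arctan|1.15372| = 49.08° (true dip is 51.9°, so apparent ≤ true as expected).

49.08°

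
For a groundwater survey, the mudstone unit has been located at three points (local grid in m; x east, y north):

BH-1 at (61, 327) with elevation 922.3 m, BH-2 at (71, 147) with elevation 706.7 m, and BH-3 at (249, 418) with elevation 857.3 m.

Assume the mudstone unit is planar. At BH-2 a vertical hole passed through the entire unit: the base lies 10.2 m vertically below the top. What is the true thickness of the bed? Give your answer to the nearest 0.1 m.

Two edge vectors: BH-1→BH-2 = (10, -180, -215.6), BH-1→BH-3 = (188, 91, -65).
Normal n = (BH-1→BH-2) × (BH-1→BH-3) = (31319.6, -39882.8, 34750).
So ∂z/∂x = −n_x/n_z = −0.90128 and ∂z/∂y = −n_y/n_z = 1.14771.
|∇z| = √(a²+b²) = 1.45930, so dip δ = arctan(1.45930) = 55.58°.
True thickness = vertical thickness × cos δ = 10.2 × cos 55.58° = 5.8 m.

5.8 m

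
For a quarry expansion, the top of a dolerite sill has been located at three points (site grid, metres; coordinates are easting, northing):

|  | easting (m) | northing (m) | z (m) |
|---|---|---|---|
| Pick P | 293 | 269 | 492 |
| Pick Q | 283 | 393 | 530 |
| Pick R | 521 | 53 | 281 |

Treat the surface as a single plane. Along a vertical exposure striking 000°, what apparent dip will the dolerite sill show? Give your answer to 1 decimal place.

14.1°

Two edge vectors: Pick P→Pick Q = (-10, 124, 38), Pick P→Pick R = (228, -216, -211).
Normal n = (Pick P→Pick Q) × (Pick P→Pick R) = (-17956, 6554, -26112).
So ∂z/∂easting = −n_x/n_z = −0.68765 and ∂z/∂northing = −n_y/n_z = 0.25100.
Unit vector along 000° is (sin 0°, cos 0°) = (0.0000, 1.0000).
Slope in that direction = a·(0.0000) + b·(1.0000) = 0.25100.
Apparent dip = arctan|0.25100| = 14.1° (true dip is 36.2°, so apparent ≤ true as expected).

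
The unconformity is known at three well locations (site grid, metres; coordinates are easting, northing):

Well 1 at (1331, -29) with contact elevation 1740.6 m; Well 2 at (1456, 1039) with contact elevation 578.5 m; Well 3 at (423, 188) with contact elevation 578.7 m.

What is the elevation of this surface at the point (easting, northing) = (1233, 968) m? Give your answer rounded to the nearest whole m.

443 m

Two edge vectors: Well 1→Well 2 = (125, 1068, -1162.1), Well 1→Well 3 = (-908, 217, -1161.9).
Normal n = (Well 1→Well 2) × (Well 1→Well 3) = (-988733.5, 1200424.3, 996869).
So ∂z/∂easting = −n_x/n_z = 0.99184 and ∂z/∂northing = −n_y/n_z = −1.20419.
Intercept c from Well 1: 1740.6 − 1320.14 − 34.92 = 385.54.
At (1233, 968): z = 1222.9 − 1165.7 + 385.54 = 442.8 m.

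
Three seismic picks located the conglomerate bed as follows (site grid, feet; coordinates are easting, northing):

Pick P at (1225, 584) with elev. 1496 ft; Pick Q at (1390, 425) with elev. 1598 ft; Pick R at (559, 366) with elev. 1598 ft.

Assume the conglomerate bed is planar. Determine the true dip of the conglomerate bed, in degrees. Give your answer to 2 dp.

30.92°

Let the plane be z = a·easting + b·northing + c.
Pick Q−Pick P: 165a − 159b = 102;  Pick R−Pick P: −666a − 218b = 102.
Solving gives a = 0.04242, b = −0.59749.
Gradient magnitude |∇z| = √(a² + b²) = √(0.00180 + 0.35699) = 0.59899.
True dip = arctan(0.59899) = 30.92°, dipping toward N (azimuth ≈ 356°).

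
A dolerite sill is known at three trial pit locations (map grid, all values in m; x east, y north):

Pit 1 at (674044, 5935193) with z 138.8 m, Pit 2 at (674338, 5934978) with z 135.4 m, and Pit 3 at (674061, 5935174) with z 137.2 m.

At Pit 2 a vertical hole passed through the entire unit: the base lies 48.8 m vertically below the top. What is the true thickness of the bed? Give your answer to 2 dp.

Two edge vectors: Pit 1→Pit 2 = (294, -215, -3.4), Pit 1→Pit 3 = (17, -19, -1.6).
Normal n = (Pit 1→Pit 2) × (Pit 1→Pit 3) = (279.4, 412.6, -1931).
So ∂z/∂x = −n_x/n_z = 0.14469 and ∂z/∂y = −n_y/n_z = 0.21367.
|∇z| = √(a²+b²) = 0.25805, so dip δ = arctan(0.25805) = 14.47°.
True thickness = vertical thickness × cos δ = 48.8 × cos 14.47° = 47.25 m.

47.25 m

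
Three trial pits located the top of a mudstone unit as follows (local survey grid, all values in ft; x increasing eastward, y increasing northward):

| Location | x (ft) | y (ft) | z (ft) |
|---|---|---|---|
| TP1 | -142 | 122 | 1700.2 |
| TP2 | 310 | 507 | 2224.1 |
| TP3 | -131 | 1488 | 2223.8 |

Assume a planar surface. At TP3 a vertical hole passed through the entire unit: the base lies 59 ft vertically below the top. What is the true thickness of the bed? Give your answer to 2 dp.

Two edge vectors: TP1→TP2 = (452, 385, 523.9), TP1→TP3 = (11, 1366, 523.6).
Normal n = (TP1→TP2) × (TP1→TP3) = (-514061.4, -230904.3, 613197).
So ∂z/∂x = −n_x/n_z = 0.83833 and ∂z/∂y = −n_y/n_z = 0.37656.
|∇z| = √(a²+b²) = 0.91902, so dip δ = arctan(0.91902) = 42.58°.
True thickness = vertical thickness × cos δ = 59 × cos 42.58° = 43.44 ft.

43.44 ft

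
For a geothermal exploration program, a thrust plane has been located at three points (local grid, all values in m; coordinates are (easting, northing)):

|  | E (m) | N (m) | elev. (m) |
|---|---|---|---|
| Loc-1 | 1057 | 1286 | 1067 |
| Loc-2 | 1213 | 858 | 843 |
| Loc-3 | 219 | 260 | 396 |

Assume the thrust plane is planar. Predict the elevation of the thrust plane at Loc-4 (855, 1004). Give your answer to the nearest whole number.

Let the plane be z = a·E + b·N + c.
Loc-2−Loc-1: 156a − 428b = −224;  Loc-3−Loc-1: −838a − 1026b = −671.
Solving gives a = 0.11059, b = 0.56367.
Then c = 1067 − a·1057 − b·1286 = 225.23.
At (855, 1004): z = 94.6 + 565.9 + 225.23 = 885.7 m.

886 m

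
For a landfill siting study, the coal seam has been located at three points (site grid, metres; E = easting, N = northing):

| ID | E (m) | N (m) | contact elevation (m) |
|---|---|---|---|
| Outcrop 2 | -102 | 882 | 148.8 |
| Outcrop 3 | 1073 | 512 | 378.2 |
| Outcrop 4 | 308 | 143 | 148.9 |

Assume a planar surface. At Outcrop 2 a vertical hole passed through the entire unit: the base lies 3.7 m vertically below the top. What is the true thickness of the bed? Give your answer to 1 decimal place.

3.6 m

Two edge vectors: Outcrop 2→Outcrop 3 = (1175, -370, 229.4), Outcrop 2→Outcrop 4 = (410, -739, 0.1).
Normal n = (Outcrop 2→Outcrop 3) × (Outcrop 2→Outcrop 4) = (169489.6, 93936.5, -716625).
So ∂z/∂E = −n_x/n_z = 0.23651 and ∂z/∂N = −n_y/n_z = 0.13108.
|∇z| = √(a²+b²) = 0.27041, so dip δ = arctan(0.27041) = 15.13°.
True thickness = vertical thickness × cos δ = 3.7 × cos 15.13° = 3.6 m.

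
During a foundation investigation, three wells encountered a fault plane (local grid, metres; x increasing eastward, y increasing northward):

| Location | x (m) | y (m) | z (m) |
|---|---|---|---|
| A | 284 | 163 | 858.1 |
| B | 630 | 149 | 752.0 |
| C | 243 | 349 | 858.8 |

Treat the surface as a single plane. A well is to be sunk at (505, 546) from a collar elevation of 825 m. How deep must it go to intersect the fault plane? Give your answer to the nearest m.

60 m

Two edge vectors: A→B = (346, -14, -106.1), A→C = (-41, 186, 0.7).
Normal n = (A→B) × (A→C) = (19724.8, 4107.9, 63782).
So ∂z/∂x = −n_x/n_z = −0.30925 and ∂z/∂y = −n_y/n_z = −0.06441.
Intercept c from A: 858.1 + 87.83 + 10.50 = 956.43.
At (505, 546): z_contact = −156.2 − 35.2 + 956.43 = 765.1 m.
Depth below ground = 825 − 765.1 = 60 m.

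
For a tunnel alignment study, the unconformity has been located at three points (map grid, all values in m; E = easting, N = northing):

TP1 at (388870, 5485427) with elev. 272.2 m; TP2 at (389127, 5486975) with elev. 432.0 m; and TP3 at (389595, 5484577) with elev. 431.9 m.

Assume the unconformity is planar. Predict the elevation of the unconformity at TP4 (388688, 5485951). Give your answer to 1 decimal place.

Two edge vectors: TP1→TP2 = (257, 1548, 159.8), TP1→TP3 = (725, -850, 159.7).
Normal n = (TP1→TP2) × (TP1→TP3) = (383045.6, 74812.1, -1340750).
So ∂z/∂E = −n_x/n_z = 0.285695021 and ∂z/∂N = −n_y/n_z = 0.055798695.
Intercept c from TP1: 272.2 − 111098.22 − 306079.67 = −416905.69.
At (388688, 5485951): z = 111046.2 + 306108.9 − 416905.69 = 249.4 m.

249.4 m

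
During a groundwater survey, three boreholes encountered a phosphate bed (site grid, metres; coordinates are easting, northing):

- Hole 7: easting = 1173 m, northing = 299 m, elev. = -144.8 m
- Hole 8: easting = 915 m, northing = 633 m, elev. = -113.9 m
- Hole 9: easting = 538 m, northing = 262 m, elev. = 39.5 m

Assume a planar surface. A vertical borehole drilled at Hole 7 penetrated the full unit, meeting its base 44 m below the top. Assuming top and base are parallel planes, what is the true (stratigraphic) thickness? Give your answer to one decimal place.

Two edge vectors: Hole 7→Hole 8 = (-258, 334, 30.9), Hole 7→Hole 9 = (-635, -37, 184.3).
Normal n = (Hole 7→Hole 8) × (Hole 7→Hole 9) = (62699.5, 27927.9, 221636).
So ∂z/∂easting = −n_x/n_z = −0.28289 and ∂z/∂northing = −n_y/n_z = −0.12601.
|∇z| = √(a²+b²) = 0.30969, so dip δ = arctan(0.30969) = 17.21°.
True thickness = vertical thickness × cos δ = 44 × cos 17.21° = 42.0 m.

42.0 m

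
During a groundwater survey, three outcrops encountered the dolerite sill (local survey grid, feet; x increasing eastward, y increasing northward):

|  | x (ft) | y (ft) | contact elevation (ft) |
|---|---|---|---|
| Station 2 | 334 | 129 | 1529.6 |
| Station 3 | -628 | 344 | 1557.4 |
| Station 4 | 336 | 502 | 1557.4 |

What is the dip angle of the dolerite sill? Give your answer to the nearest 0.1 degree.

Two edge vectors: Station 2→Station 3 = (-962, 215, 27.8), Station 2→Station 4 = (2, 373, 27.8).
Normal n = (Station 2→Station 3) × (Station 2→Station 4) = (-4392.4, 26799.2, -359256).
So ∂z/∂x = −n_x/n_z = −0.01223 and ∂z/∂y = −n_y/n_z = 0.07460.
Gradient magnitude |∇z| = √(a² + b²) = √(0.00015 + 0.00556) = 0.07559.
True dip = arctan(0.07559) = 4.3°, dipping toward S (azimuth ≈ 171°).

4.3°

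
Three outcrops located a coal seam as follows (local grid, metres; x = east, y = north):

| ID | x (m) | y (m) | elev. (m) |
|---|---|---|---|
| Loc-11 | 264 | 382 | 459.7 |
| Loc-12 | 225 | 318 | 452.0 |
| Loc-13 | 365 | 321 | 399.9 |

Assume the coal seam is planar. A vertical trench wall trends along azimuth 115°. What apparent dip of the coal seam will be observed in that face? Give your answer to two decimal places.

26.23°

Two edge vectors: Loc-11→Loc-12 = (-39, -64, -7.7), Loc-11→Loc-13 = (101, -61, -59.8).
Normal n = (Loc-11→Loc-12) × (Loc-11→Loc-13) = (3357.5, -3109.9, 8843).
So ∂z/∂x = −n_x/n_z = −0.37968 and ∂z/∂y = −n_y/n_z = 0.35168.
Unit vector along 115° is (sin 115°, cos 115°) = (0.9063, -0.4226).
Slope in that direction = a·(0.9063) + b·(-0.4226) = −0.49273.
Apparent dip = arctan|0.49273| = 26.23° (true dip is 27.4°, so apparent ≤ true as expected).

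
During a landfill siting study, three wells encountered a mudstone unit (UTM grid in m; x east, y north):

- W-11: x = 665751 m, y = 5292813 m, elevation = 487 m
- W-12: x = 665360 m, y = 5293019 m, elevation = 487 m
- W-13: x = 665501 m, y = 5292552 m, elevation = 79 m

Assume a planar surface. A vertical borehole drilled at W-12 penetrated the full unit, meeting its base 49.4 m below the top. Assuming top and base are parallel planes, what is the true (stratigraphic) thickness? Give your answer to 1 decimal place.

32.0 m

Two edge vectors: W-11→W-12 = (-391, 206, 0), W-11→W-13 = (-250, -261, -408).
Normal n = (W-11→W-12) × (W-11→W-13) = (-84048, -159528, 153551).
So ∂z/∂x = −n_x/n_z = 0.54736 and ∂z/∂y = −n_y/n_z = 1.03893.
|∇z| = √(a²+b²) = 1.17430, so dip δ = arctan(1.17430) = 49.58°.
True thickness = vertical thickness × cos δ = 49.4 × cos 49.58° = 32.0 m.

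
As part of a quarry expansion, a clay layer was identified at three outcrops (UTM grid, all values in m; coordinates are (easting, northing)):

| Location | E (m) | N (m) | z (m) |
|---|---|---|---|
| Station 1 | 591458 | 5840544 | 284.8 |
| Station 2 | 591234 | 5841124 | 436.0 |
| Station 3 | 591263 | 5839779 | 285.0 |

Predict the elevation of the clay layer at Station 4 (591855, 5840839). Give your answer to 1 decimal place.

153.7 m

Two edge vectors: Station 1→Station 2 = (-224, 580, 151.2), Station 1→Station 3 = (-195, -765, 0.2).
Normal n = (Station 1→Station 2) × (Station 1→Station 3) = (115784, -29439.2, 284460).
So ∂z/∂E = −n_x/n_z = −0.407030865 and ∂z/∂N = −n_y/n_z = 0.103491528.
Intercept c from Station 1: 284.8 + 240741.66 − 604446.82 = −363420.36.
At (591855, 5840839): z = −240903.3 + 604477.4 − 363420.36 = 153.7 m.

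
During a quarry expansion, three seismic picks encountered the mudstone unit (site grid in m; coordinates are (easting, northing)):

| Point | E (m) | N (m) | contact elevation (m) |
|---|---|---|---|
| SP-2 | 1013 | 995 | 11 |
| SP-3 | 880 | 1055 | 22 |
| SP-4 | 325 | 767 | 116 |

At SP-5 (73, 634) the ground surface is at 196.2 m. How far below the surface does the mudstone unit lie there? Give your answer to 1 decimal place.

37.3 m

Let the plane be z = a·E + b·N + c.
SP-3−SP-2: −133a + 60b = 11;  SP-4−SP-2: −688a − 228b = 105.
Solving gives a = −0.123010, b = −0.089339.
Then c = 11 − a·1013 − b·995 = 224.50.
At (73, 634): z_contact = −8.98 − 56.64 + 224.50 = 158.88 m.
Depth below ground = 196.2 − 158.88 = 37.3 m.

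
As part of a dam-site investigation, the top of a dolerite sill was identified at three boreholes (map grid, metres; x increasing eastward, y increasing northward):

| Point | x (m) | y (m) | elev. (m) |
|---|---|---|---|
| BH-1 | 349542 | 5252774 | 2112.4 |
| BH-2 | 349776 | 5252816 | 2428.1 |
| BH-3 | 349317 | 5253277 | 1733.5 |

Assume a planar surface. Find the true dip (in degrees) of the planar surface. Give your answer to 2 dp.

Let the plane be z = a·x + b·y + c.
BH-2−BH-1: 234a + 42b = 315.7;  BH-3−BH-1: −225a + 503b = −378.9.
Solving gives a = 1.37403, b = −0.13865.
Gradient magnitude |∇z| = √(a² + b²) = √(1.88796 + 0.01922) = 1.38101.
True dip = arctan(1.38101) = 54.09°, dipping toward W (azimuth ≈ 276°).

54.09°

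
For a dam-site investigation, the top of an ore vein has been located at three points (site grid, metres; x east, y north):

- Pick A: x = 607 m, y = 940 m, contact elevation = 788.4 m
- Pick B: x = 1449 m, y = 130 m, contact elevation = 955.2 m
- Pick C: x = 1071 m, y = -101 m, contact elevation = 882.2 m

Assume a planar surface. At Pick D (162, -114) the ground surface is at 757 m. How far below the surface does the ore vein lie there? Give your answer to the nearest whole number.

Two edge vectors: Pick A→Pick B = (842, -810, 166.8), Pick A→Pick C = (464, -1041, 93.8).
Normal n = (Pick A→Pick B) × (Pick A→Pick C) = (97660.8, -1584.4, -500682).
So ∂z/∂x = −n_x/n_z = 0.19506 and ∂z/∂y = −n_y/n_z = −0.00316.
Intercept c from Pick A: 788.4 − 118.40 + 2.97 = 672.98.
At (162, -114): z_contact = 31.6 + 0.4 + 672.98 = 704.9 m.
Depth below ground = 757 − 704.9 = 52 m.

52 m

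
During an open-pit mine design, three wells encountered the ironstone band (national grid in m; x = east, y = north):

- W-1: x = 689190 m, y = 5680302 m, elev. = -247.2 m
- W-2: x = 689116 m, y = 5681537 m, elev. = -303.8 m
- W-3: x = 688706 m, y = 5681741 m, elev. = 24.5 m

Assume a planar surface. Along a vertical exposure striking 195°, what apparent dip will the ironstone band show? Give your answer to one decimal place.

17.4°

Let the plane be z = a·x + b·y + c.
W-2−W-1: −74a + 1235b = −56.6;  W-3−W-1: −484a + 1439b = 271.7.
Solving gives a = −0.84884, b = −0.09669.
Unit vector along 195° is (sin 195°, cos 195°) = (-0.2588, -0.9659).
Slope in that direction = a·(-0.2588) + b·(-0.9659) = 0.31309.
Apparent dip = arctan|0.31309| = 17.4° (true dip is 40.5°, so apparent ≤ true as expected).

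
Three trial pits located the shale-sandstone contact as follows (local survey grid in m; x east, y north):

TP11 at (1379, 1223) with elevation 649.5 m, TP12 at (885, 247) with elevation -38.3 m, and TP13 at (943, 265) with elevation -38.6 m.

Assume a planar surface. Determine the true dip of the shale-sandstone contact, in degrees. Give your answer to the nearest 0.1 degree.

41.4°

Two edge vectors: TP11→TP12 = (-494, -976, -687.8), TP11→TP13 = (-436, -958, -688.1).
Normal n = (TP11→TP12) × (TP11→TP13) = (12673.2, -40040.6, 47716).
So ∂z/∂x = −n_x/n_z = −0.26560 and ∂z/∂y = −n_y/n_z = 0.83914.
Gradient magnitude |∇z| = √(a² + b²) = √(0.07054 + 0.70416) = 0.88017.
True dip = arctan(0.88017) = 41.4°, dipping toward SSE (azimuth ≈ 162°).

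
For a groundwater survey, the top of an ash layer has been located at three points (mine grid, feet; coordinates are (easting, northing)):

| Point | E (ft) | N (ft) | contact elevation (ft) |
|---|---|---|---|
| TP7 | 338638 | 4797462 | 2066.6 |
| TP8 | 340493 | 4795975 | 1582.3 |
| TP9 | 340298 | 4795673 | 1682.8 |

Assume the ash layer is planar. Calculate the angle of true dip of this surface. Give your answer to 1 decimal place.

20.0°

Two edge vectors: TP7→TP8 = (1855, -1487, -484.3), TP7→TP9 = (1660, -1789, -383.8).
Normal n = (TP7→TP8) × (TP7→TP9) = (-295702.1, -91989, -850175).
So ∂z/∂E = −n_x/n_z = −0.34781 and ∂z/∂N = −n_y/n_z = −0.10820.
Gradient magnitude |∇z| = √(a² + b²) = √(0.12097 + 0.01171) = 0.36425.
True dip = arctan(0.36425) = 20.0°, dipping toward ENE (azimuth ≈ 073°).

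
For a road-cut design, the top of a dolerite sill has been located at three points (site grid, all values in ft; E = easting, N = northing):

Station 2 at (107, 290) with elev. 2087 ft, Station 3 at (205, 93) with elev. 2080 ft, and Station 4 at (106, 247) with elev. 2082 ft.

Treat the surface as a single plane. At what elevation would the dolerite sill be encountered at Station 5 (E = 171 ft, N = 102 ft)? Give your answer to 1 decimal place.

2075.7 ft

Let the plane be z = a·E + b·N + c.
Station 3−Station 2: 98a − 197b = −7;  Station 4−Station 2: −1a − 43b = −5.
Solving gives a = 0.15507, b = 0.11267.
Then c = 2087 − a·107 − b·290 = 2037.73.
At (171, 102): z = 26.5 + 11.5 + 2037.73 = 2075.7 ft.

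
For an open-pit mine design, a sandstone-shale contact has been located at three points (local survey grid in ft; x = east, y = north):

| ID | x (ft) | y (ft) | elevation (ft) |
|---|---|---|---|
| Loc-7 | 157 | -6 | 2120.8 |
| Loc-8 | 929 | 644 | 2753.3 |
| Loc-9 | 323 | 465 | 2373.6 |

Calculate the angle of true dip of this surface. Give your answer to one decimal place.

Two edge vectors: Loc-7→Loc-8 = (772, 650, 632.5), Loc-7→Loc-9 = (166, 471, 252.8).
Normal n = (Loc-7→Loc-8) × (Loc-7→Loc-9) = (-133587.5, -90166.6, 255712).
So ∂z/∂x = −n_x/n_z = 0.52241 and ∂z/∂y = −n_y/n_z = 0.35261.
Gradient magnitude |∇z| = √(a² + b²) = √(0.27292 + 0.12433) = 0.63028.
True dip = arctan(0.63028) = 32.2°, dipping toward SW (azimuth ≈ 236°).

32.2°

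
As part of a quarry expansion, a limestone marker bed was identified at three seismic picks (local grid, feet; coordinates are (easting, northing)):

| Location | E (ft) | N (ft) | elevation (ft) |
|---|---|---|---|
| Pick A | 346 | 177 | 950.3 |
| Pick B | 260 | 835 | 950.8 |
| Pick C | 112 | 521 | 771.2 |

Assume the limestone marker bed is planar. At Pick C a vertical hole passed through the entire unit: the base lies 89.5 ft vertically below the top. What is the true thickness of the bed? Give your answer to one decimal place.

64.7 ft

Two edge vectors: Pick A→Pick B = (-86, 658, 0.5), Pick A→Pick C = (-234, 344, -179.1).
Normal n = (Pick A→Pick B) × (Pick A→Pick C) = (-118019.8, -15519.6, 124388).
So ∂z/∂E = −n_x/n_z = 0.94880 and ∂z/∂N = −n_y/n_z = 0.12477.
|∇z| = √(a²+b²) = 0.95697, so dip δ = arctan(0.95697) = 43.74°.
True thickness = vertical thickness × cos δ = 89.5 × cos 43.74° = 64.7 ft.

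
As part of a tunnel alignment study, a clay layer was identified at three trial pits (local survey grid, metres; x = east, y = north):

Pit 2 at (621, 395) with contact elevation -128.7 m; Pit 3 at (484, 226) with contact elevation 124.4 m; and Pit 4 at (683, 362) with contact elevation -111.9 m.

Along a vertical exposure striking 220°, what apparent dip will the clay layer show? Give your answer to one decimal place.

49.1°

Let the plane be z = a·x + b·y + c.
Pit 3−Pit 2: −137a − 169b = 253.1;  Pit 4−Pit 2: 62a − 33b = 16.8.
Solving gives a = −0.36756, b = −1.19967.
Unit vector along 220° is (sin 220°, cos 220°) = (-0.6428, -0.7660).
Slope in that direction = a·(-0.6428) + b·(-0.7660) = 1.15526.
Apparent dip = arctan|1.15526| = 49.1° (true dip is 51.4°, so apparent ≤ true as expected).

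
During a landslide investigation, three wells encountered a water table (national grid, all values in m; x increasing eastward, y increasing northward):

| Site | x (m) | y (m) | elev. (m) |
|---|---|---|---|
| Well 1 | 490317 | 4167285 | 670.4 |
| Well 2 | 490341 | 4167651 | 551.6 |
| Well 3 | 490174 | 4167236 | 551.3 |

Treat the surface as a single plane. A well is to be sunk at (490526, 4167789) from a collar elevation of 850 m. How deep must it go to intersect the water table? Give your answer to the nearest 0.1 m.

Two edge vectors: Well 1→Well 2 = (24, 366, -118.8), Well 1→Well 3 = (-143, -49, -119.1).
Normal n = (Well 1→Well 2) × (Well 1→Well 3) = (-49411.8, 19846.8, 51162).
So ∂z/∂x = −n_x/n_z = 0.965791017 and ∂z/∂y = −n_y/n_z = −0.387920722.
Intercept c from Well 1: 670.4 − 473543.75 + 1616576.21 = 1143702.85.
At (490526, 4167789): z_contact = 473745.60 − 1616771.72 + 1143702.85 = 676.74 m.
Depth below ground = 850 − 676.74 = 173.3 m.

173.3 m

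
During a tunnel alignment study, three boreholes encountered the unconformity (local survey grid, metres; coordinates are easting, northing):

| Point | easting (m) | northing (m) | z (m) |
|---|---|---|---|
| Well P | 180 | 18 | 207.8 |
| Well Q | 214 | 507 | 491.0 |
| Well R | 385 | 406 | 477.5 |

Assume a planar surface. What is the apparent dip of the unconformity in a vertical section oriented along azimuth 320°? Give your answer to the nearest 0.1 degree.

15.0°

Let the plane be z = a·easting + b·northing + c.
Well Q−Well P: 34a + 489b = 283.2;  Well R−Well P: 205a + 388b = 269.7.
Solving gives a = 0.25274, b = 0.56157.
Unit vector along 320° is (sin 320°, cos 320°) = (-0.6428, 0.7660).
Slope in that direction = a·(-0.6428) + b·(0.7660) = 0.26773.
Apparent dip = arctan|0.26773| = 15.0° (true dip is 31.6°, so apparent ≤ true as expected).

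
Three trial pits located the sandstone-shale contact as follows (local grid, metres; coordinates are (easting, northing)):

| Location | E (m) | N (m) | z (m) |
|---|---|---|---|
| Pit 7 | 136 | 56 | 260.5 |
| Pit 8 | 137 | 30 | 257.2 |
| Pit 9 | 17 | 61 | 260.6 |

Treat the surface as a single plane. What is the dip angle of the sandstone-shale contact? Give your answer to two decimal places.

Two edge vectors: Pit 7→Pit 8 = (1, -26, -3.3), Pit 7→Pit 9 = (-119, 5, 0.1).
Normal n = (Pit 7→Pit 8) × (Pit 7→Pit 9) = (13.9, 392.6, -3089).
So ∂z/∂E = −n_x/n_z = 0.00450 and ∂z/∂N = −n_y/n_z = 0.12710.
Gradient magnitude |∇z| = √(a² + b²) = √(0.00002 + 0.01615) = 0.12718.
True dip = arctan(0.12718) = 7.25°, dipping toward S (azimuth ≈ 182°).

7.25°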